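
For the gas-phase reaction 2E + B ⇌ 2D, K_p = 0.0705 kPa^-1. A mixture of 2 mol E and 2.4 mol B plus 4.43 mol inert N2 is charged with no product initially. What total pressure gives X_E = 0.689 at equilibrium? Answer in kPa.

Let X = conversion of E (basis 2 mol E); extent of reaction ξ = X.
Moles: n_E = 2 − 2X; n_B = 2.4 − X; n_D = 2X; n_I = 4.43 (inert).
Summing: n_T = 8.83 − X.
K_p = p_D^2 / (p_E^2 p_B) with p_i = (n_i/n_T)·P.
At X = 0.689: the mole-fraction product g(X) = Π y_i^ν_i = 23.35. Since K_p = g(X)·P^{-1}, P = (g/K_p)^(1/1) = (23.35/0.0705)^(1/1) = 331 kPa.

P = 331 kPa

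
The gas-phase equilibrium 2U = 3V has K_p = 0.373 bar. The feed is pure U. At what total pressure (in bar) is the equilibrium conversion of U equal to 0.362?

Take 1 mol U as basis and let X be its fractional conversion, so ξ = 0.5X.
Moles: n_U = 1 − X; n_V = 1.5X.
n_T = Σnᵢ = 1 + 0.5X.
K_p = p_V^3 / (p_U^2) with p_i = (n_i/n_T)·P.
At X = 0.362: the mole-fraction product g(X) = Π y_i^ν_i = 0.333. Since K_p = g(X)·P^{1}, P = (K_p/g)^(1/1) = (0.373/0.333)^(1/1) = 1.12 bar.

P = 1.12 bar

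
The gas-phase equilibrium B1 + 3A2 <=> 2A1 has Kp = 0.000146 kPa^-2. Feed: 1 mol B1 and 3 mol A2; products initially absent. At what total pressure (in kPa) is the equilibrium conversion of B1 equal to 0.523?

Let X = conversion of B1 (basis 1 mol B1); extent of reaction ξ = X.
At extent ξ: n_B1 = 1 − X; n_A2 = 3 − 3X; n_A1 = 2X.
n_T = Σnᵢ = 4 − 2X.
Kp = p_A1^2 / (p_B1 p_A2^3) with p_i = (n_i/n_T)·P.
At X = 0.523: the mole-fraction product g(X) = Π y_i^ν_i = 6.83. Since Kp = g(X)·P^{-2}, P = (g/Kp)^(1/2) = (6.83/0.000146)^(1/2) = 216 kPa.

P = 216 kPa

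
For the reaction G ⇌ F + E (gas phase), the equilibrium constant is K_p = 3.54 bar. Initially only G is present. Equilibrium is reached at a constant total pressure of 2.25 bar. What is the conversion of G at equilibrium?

Basis: 1 mol G initially; let X = conversion of G. Extent ξ = X.
Mole table: n_G = 1 − X; n_F = X; n_E = X.
Total moles n_T = 1 + X.
Mole fractions y_i = n_i/n_T; K_p = p_F p_E / (p_G) with p_i = y_i·P.
Substituting and setting equal to 3.54 bar gives a polynomial in X; the root in (0,1) is X = 0.782.

X = 0.782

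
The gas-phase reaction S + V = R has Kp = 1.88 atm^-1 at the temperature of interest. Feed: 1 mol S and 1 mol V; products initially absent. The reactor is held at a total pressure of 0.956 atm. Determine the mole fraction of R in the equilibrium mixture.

y_R = 0.252

Let X = conversion of S (basis 1 mol S); extent of reaction ξ = X.
Mole table: n_S = 1 − X; n_V = 1 − X; n_R = X.
n_T = Σnᵢ = 2 − X.
y_i = n_i/n_T, p_i = y_i·P. Kp = p_R / (p_S p_V).
This yields a degree-2 equation in X; solving on (0,1), X = 0.402.
Then n_R = 0.402, n_T = 1.6, so y_R = 0.252.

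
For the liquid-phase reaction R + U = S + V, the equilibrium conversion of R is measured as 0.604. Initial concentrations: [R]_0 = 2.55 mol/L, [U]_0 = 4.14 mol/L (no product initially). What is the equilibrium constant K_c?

Let X = conversion of R.
Concentrations: [R] = 2.55 − 2.55X; [U] = 4.14 − 2.55X; [S] = 2.55X; [V] = 2.55X.
At X = 0.604: [R] = 1.01, [U] = 2.6, [S] = 1.54, [V] = 1.54.
K_c = [S] [V] / ([R] [U]) = 0.904.

K_c = 0.904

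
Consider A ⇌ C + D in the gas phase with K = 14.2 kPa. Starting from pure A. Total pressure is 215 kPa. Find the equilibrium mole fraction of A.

Basis: 1 mol A initially; let X = conversion of A. Extent ξ = X.
Mole table: n_A = 1 − X; n_C = X; n_D = X.
n_T = Σnᵢ = 1 + X.
With p_i = (n_i/n_T)P, K = p_C p_D / (p_A).
Substituting and setting equal to 14.2 kPa gives a polynomial in X; the root in (0,1) is X = 0.249.
Then n_A = 0.751, n_T = 1.25, so y_A = 0.601.

y_A = 0.601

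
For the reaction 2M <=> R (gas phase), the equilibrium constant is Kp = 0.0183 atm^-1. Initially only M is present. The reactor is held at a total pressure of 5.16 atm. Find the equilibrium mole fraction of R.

Basis: 1 mol M initially; let X = conversion of M. Extent ξ = 0.5X.
At extent ξ: n_M = 1 − X; n_R = 0.5X.
Total moles n_T = 1 − 0.5X.
With p_i = (n_i/n_T)P, Kp = p_R / (p_M^2).
Setting this equal to 0.0183 atm^-1 and taking the physical root (0 < X < 1) gives X = 0.148.
Then n_R = 0.074, n_T = 0.926, so y_R = 0.080.

y_R = 0.080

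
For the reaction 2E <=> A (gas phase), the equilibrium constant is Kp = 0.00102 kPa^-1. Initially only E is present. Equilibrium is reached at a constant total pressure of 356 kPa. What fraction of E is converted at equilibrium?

Take 1 mol E as basis and let X be its fractional conversion, so ξ = 0.5X.
At extent ξ: n_E = 1 − X; n_A = 0.5X.
Summing: n_T = 1 − 0.5X.
With p_i = (n_i/n_T)P, Kp = p_A / (p_E^2).
Equating to 0.00102 kPa^-1 and solving on 0 < X < 1: X = 0.361.

X = 0.361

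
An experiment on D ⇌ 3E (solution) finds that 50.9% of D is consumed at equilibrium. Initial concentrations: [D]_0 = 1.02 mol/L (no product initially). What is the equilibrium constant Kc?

Let X = conversion of D.
Concentrations: [D] = 1.02 − 1.02X; [E] = 3.06X.
At X = 0.509: [D] = 0.501, [E] = 1.56.
Kc = [E]^3 / ([D]) = 7.54 (mol/L)^2.

Kc = 7.54 (mol/L)^2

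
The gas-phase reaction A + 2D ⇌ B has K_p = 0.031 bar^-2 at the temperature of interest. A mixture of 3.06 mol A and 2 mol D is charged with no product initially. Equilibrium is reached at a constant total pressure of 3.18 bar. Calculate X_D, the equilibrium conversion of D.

Basis: 2 mol D initially; let X = conversion of D. Extent ξ = X.
At extent ξ: n_A = 3.06 − X; n_D = 2 − 2X; n_B = X.
Summing: n_T = 5.06 − 2X.
With p_i = (n_i/n_T)P, K_p = p_B / (p_A p_D^2).
Substituting and setting equal to 0.031 bar^-2 gives a polynomial in X; the root in (0,1) is X = 0.122.

X = 0.122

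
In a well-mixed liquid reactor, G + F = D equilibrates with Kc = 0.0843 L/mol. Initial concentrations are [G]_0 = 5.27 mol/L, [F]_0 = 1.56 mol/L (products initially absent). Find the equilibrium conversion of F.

X = 0.289

Let X = conversion of F; extent ξ = 1.56·X mol/L.
Concentrations: [G] = 5.27 − 1.56X; [F] = 1.56 − 1.56X; [D] = 1.56X.
Kc = [D] / ([G] [F]).
Setting equal to 0.0843 and solving for X on (0,1) gives X = 0.289.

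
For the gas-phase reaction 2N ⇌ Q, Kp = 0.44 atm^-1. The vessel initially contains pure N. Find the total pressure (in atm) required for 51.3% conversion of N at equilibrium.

P = 1.83 atm

Take 1 mol N as basis and let X be its fractional conversion, so ξ = 0.5X.
Species balance: n_N = 1 − X; n_Q = 0.5X.
Summing: n_T = 1 − 0.5X.
Kp = p_Q / (p_N^2) with p_i = (n_i/n_T)·P.
At X = 0.513: the mole-fraction product g(X) = Π y_i^ν_i = 0.8041. Since Kp = g(X)·P^{-1}, P = (g/Kp)^(1/1) = (0.8041/0.44)^(1/1) = 1.83 atm.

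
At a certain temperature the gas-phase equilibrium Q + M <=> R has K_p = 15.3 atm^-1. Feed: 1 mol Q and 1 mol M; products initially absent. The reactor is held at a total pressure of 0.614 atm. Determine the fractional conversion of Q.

X = 0.690

Take 1 mol Q as basis and let X be its fractional conversion, so ξ = X.
Species balance: n_Q = 1 − X; n_M = 1 − X; n_R = X.
Total moles n_T = 2 − X.
Mole fractions y_i = n_i/n_T; K_p = p_R / (p_Q p_M) with p_i = y_i·P.
This yields a degree-2 equation in X; solving on (0,1), X = 0.690.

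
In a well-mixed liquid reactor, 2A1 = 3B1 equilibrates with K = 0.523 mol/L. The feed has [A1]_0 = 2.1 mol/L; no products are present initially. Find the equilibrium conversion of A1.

Let X = conversion of A1; extent ξ = 2.1X/2 mol/L.
Concentrations: [A1] = 2.1 − 2.1X; [B1] = 3.15X.
K = [B1]^3 / ([A1]^2).
This equals 0.523 at X = 0.323 (the root in 0 < X < 1).

X = 0.323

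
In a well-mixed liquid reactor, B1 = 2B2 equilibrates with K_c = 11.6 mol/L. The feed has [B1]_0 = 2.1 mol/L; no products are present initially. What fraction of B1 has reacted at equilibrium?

Let X = conversion of B1; extent ξ = 2.1·X mol/L.
Concentrations: [B1] = 2.1 − 2.1X; [B2] = 4.2X.
K_c = [B2]^2 / ([B1]).
This equals 11.6 at X = 0.673 (the root in 0 < X < 1).

X = 0.673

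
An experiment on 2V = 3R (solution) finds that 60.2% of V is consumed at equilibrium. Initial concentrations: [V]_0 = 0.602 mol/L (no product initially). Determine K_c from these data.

K_c = 2.8 mol/L

Let X = conversion of V.
Concentrations: [V] = 0.602 − 0.602X; [R] = 0.903X.
At X = 0.602: [V] = 0.24, [R] = 0.544.
K_c = [R]^3 / ([V]^2) = 2.8 mol/L.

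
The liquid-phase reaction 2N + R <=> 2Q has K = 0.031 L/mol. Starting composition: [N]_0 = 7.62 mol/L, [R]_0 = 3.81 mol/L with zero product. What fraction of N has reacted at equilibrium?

X = 0.232

Let X = conversion of N; extent ξ = 7.62X/2 mol/L.
Concentrations: [N] = 7.62 − 7.62X; [R] = 3.81 − 3.81X; [Q] = 7.62X.
K = [Q]^2 / ([N]^2 [R]).
Equating to 0.031 L/mol: the physical root is X = 0.232.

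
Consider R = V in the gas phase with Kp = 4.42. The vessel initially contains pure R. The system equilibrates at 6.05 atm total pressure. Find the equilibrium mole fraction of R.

y_R = 0.185

Take 1 mol R as basis and let X be its fractional conversion, so ξ = X.
Mole table: n_R = 1 − X; n_V = X.
Total moles n_T = 1 (Δν = 0, constant).
With p_i = (n_i/n_T)P, Kp = p_V / (p_R).
Setting this equal to 4.42 and taking the physical root (0 < X < 1) gives X = 0.815.
Then n_R = 0.185, n_T = 1, so y_R = 0.185.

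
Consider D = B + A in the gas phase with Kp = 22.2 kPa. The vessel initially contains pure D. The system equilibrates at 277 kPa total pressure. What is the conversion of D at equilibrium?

X = 0.272

Take 1 mol D as basis and let X be its fractional conversion, so ξ = X.
At extent ξ: n_D = 1 − X; n_B = X; n_A = X.
n_T = Σnᵢ = 1 + X.
Mole fractions y_i = n_i/n_T; Kp = p_B p_A / (p_D) with p_i = y_i·P.
Equating to 22.2 kPa and solving on 0 < X < 1: X = 0.272.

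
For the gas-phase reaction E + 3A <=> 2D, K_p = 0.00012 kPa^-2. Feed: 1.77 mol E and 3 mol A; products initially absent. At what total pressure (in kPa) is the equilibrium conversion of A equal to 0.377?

P = 91.7 kPa

Let X = conversion of A (basis 3 mol A); extent of reaction ξ = X.
Moles: n_E = 1.77 − X; n_A = 3 − 3X; n_D = 2X.
Summing: n_T = 4.77 − 2X.
K_p = p_D^2 / (p_E p_A^3) with p_i = (n_i/n_T)·P.
At X = 0.377: the mole-fraction product g(X) = Π y_i^ν_i = 1.008. Since K_p = g(X)·P^{-2}, P = (g/K_p)^(1/2) = (1.008/0.00012)^(1/2) = 91.7 kPa.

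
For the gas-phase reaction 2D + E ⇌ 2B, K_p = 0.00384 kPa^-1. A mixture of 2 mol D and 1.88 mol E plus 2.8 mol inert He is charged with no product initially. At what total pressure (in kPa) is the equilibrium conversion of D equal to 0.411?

Let X = conversion of D (basis 2 mol D); extent of reaction ξ = X.
Mole table: n_D = 2 − 2X; n_E = 1.88 − X; n_B = 2X; n_I = 2.8 (inert).
Total moles n_T = 6.68 − X.
K_p = p_B^2 / (p_D^2 p_E) with p_i = (n_i/n_T)·P.
At X = 0.411: the mole-fraction product g(X) = Π y_i^ν_i = 2.078. Since K_p = g(X)·P^{-1}, P = (g/K_p)^(1/1) = (2.078/0.00384)^(1/1) = 541 kPa.

P = 541 kPa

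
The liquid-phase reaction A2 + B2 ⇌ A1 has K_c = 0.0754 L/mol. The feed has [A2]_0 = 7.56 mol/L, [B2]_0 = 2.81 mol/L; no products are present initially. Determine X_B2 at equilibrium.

X = 0.333

Let X = conversion of B2; extent ξ = 2.81·X mol/L.
Concentrations: [A2] = 7.56 − 2.81X; [B2] = 2.81 − 2.81X; [A1] = 2.81X.
K_c = [A1] / ([A2] [B2]).
Solving K_c = 0.0754 for X ∈ (0,1): X = 0.333.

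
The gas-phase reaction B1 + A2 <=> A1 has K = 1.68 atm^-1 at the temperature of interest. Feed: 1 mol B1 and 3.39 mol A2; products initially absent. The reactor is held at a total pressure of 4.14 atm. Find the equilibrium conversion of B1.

Let X = conversion of B1 (basis 1 mol B1); extent of reaction ξ = X.
Species balance: n_B1 = 1 − X; n_A2 = 3.39 − X; n_A1 = X.
Summing: n_T = 4.39 − X.
y_i = n_i/n_T, p_i = y_i·P. K = p_A1 / (p_B1 p_A2).
Setting this equal to 1.68 atm^-1 and taking the physical root (0 < X < 1) gives X = 0.833.

X = 0.833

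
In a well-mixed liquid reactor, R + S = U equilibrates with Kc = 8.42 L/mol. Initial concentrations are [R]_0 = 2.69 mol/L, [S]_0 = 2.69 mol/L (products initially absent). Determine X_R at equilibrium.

X = 0.811

Let X = conversion of R; extent ξ = 2.69·X mol/L.
Concentrations: [R] = 2.69 − 2.69X; [S] = 2.69 − 2.69X; [U] = 2.69X.
Kc = [U] / ([R] [S]).
Equating to 8.42 L/mol: the physical root is X = 0.811.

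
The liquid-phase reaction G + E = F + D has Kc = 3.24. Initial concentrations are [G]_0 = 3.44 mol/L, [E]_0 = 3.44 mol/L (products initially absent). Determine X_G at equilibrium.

X = 0.643

Let X = conversion of G; extent ξ = 3.44·X mol/L.
Concentrations: [G] = 3.44 − 3.44X; [E] = 3.44 − 3.44X; [F] = 3.44X; [D] = 3.44X.
Kc = [F] [D] / ([G] [E]).
This equals 3.24 at X = 0.643 (the root in 0 < X < 1).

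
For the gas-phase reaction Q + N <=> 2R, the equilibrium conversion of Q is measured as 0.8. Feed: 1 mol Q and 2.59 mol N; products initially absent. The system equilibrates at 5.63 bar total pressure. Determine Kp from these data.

Kp = 7.15

Let X = conversion of Q (basis 1 mol Q); extent of reaction ξ = X.
Species balance: n_Q = 1 − X; n_N = 2.59 − X; n_R = 2X.
n_T stays at 3.59 (no change in mole number).
At X = 0.8: n_Q = 0.2, n_N = 1.79, n_R = 1.6, n_T = 3.59.
p_i = (n_i/n_T)·P. Kp = p_R^2 / (p_Q p_N) = 7.15.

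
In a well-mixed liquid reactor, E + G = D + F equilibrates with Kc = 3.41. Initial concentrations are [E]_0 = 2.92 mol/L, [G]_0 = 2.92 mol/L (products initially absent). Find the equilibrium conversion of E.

Let X = conversion of E; extent ξ = 2.92·X mol/L.
Concentrations: [E] = 2.92 − 2.92X; [G] = 2.92 − 2.92X; [D] = 2.92X; [F] = 2.92X.
Kc = [D] [F] / ([E] [G]).
Solving Kc = 3.41 for X ∈ (0,1): X = 0.649.

X = 0.649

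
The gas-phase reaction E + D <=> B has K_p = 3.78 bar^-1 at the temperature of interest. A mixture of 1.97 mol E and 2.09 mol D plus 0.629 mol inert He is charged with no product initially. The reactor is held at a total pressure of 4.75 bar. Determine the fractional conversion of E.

X = 0.766

Take 1.97 mol E as basis and let X be its fractional conversion, so ξ = 1.97X.
At extent ξ: n_E = 1.97 − 1.97X; n_D = 2.09 − 1.97X; n_B = 1.97X; n_I = 0.629 (inert).
Summing: n_T = 4.69 − 1.97X.
Mole fractions y_i = n_i/n_T; K_p = p_B / (p_E p_D) with p_i = y_i·P.
Substituting and setting equal to 3.78 bar^-1 gives a polynomial in X; the root in (0,1) is X = 0.766.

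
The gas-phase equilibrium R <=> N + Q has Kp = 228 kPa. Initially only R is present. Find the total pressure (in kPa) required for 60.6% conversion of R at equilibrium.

Take 1 mol R as basis and let X be its fractional conversion, so ξ = X.
Species balance: n_R = 1 − X; n_N = X; n_Q = X.
Summing: n_T = 1 + X.
Kp = p_N p_Q / (p_R) with p_i = (n_i/n_T)·P.
At X = 0.606: the mole-fraction product g(X) = Π y_i^ν_i = 0.5804. Since Kp = g(X)·P^{1}, P = (Kp/g)^(1/1) = (228/0.5804)^(1/1) = 393 kPa.

P = 393 kPa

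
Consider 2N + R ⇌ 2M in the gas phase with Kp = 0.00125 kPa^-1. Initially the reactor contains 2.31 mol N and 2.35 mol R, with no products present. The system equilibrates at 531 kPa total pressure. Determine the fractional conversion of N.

X = 0.355

Take 2.31 mol N as basis and let X be its fractional conversion, so ξ = 1.16X.
Mole table: n_N = 2.31 − 2.31X; n_R = 2.35 − 1.16X; n_M = 2.31X.
Summing: n_T = 4.66 − 1.16X.
Mole fractions y_i = n_i/n_T; Kp = p_M^2 / (p_N^2 p_R) with p_i = y_i·P.
Equating to 0.00125 kPa^-1 and solving on 0 < X < 1: X = 0.355.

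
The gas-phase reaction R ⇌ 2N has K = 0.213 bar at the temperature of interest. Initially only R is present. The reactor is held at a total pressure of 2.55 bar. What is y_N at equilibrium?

y_N = 0.250

Basis: 1 mol R initially; let X = conversion of R. Extent ξ = X.
Mole table: n_R = 1 − X; n_N = 2X.
Total moles n_T = 1 + X.
y_i = n_i/n_T, p_i = y_i·P. K = p_N^2 / (p_R).
Substituting and setting equal to 0.213 bar gives a polynomial in X; the root in (0,1) is X = 0.143.
Then n_N = 0.286, n_T = 1.14, so y_N = 0.250.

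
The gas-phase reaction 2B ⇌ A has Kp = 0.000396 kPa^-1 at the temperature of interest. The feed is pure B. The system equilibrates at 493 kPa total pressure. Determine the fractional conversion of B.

Basis: 1 mol B initially; let X = conversion of B. Extent ξ = 0.5X.
At extent ξ: n_B = 1 − X; n_A = 0.5X.
n_T = Σnᵢ = 1 − 0.5X.
With p_i = (n_i/n_T)P, Kp = p_A / (p_B^2).
Equating to 0.000396 kPa^-1 and solving on 0 < X < 1: X = 0.251.

X = 0.251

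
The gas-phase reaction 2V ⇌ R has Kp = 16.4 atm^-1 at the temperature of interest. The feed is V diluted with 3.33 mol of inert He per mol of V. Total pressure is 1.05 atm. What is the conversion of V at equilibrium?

X = 0.713

Basis: 1 mol V initially; let X = conversion of V. Extent ξ = 0.5X.
At extent ξ: n_V = 1 − X; n_R = 0.5X; n_I = 3.33 (inert).
Total moles n_T = 4.33 − 0.5X.
Mole fractions y_i = n_i/n_T; Kp = p_R / (p_V^2) with p_i = y_i·P.
This yields a degree-2 equation in X; solving on (0,1), X = 0.713.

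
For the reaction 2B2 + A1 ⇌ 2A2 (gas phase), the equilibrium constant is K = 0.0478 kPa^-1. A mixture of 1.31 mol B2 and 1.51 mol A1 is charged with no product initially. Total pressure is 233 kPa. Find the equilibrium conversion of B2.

Let X = conversion of B2 (basis 1.31 mol B2); extent of reaction ξ = 0.655X.
Moles: n_B2 = 1.31 − 1.31X; n_A1 = 1.51 − 0.655X; n_A2 = 1.31X.
Total moles n_T = 2.82 − 0.655X.
y_i = n_i/n_T, p_i = y_i·P. K = p_A2^2 / (p_B2^2 p_A1).
Equating to 0.0478 kPa^-1 and solving on 0 < X < 1: X = 0.690.

X = 0.690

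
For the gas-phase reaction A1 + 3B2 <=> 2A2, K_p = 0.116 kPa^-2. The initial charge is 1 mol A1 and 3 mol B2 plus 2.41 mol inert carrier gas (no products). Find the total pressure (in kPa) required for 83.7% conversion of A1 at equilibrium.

P = 169 kPa

Basis: 1 mol A1 initially; let X = conversion of A1. Extent ξ = X.
Mole table: n_A1 = 1 − X; n_B2 = 3 − 3X; n_A2 = 2X; n_I = 2.41 (inert).
n_T = Σnᵢ = 6.41 − 2X.
K_p = p_A2^2 / (p_A1 p_B2^3) with p_i = (n_i/n_T)·P.
At X = 0.837: the mole-fraction product g(X) = Π y_i^ν_i = 3298. Since K_p = g(X)·P^{-2}, P = (g/K_p)^(1/2) = (3298/0.116)^(1/2) = 169 kPa.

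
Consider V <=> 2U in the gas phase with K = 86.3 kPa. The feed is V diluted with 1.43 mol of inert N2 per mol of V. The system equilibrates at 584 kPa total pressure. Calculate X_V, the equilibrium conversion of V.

X = 0.270

Basis: 1 mol V initially; let X = conversion of V. Extent ξ = X.
Moles: n_V = 1 − X; n_U = 2X; n_I = 1.43 (inert).
Total moles n_T = 2.43 + X.
y_i = n_i/n_T, p_i = y_i·P. K = p_U^2 / (p_V).
Setting this equal to 86.3 kPa and taking the physical root (0 < X < 1) gives X = 0.270.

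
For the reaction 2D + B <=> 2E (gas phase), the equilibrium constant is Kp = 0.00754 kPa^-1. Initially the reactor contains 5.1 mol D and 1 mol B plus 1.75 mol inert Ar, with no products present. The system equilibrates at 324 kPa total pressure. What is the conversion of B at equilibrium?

X = 0.652

Basis: 1 mol B initially; let X = conversion of B. Extent ξ = X.
Moles: n_D = 5.1 − 2X; n_B = 1 − X; n_E = 2X; n_I = 1.75 (inert).
Summing: n_T = 7.85 − X.
Mole fractions y_i = n_i/n_T; Kp = p_E^2 / (p_D^2 p_B) with p_i = y_i·P.
Equating to 0.00754 kPa^-1 and solving on 0 < X < 1: X = 0.652.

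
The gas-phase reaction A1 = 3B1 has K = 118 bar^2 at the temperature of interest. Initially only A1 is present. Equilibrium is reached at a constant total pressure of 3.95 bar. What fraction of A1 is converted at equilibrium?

X = 0.756

Basis: 1 mol A1 initially; let X = conversion of A1. Extent ξ = X.
Species balance: n_A1 = 1 − X; n_B1 = 3X.
n_T = Σnᵢ = 1 + 2X.
Mole fractions y_i = n_i/n_T; K = p_B1^3 / (p_A1) with p_i = y_i·P.
Equating to 118 bar^2 and solving on 0 < X < 1: X = 0.756.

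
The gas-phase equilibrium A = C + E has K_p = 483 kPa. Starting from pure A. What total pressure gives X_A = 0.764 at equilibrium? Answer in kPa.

P = 344 kPa

Basis: 1 mol A initially; let X = conversion of A. Extent ξ = X.
At extent ξ: n_A = 1 − X; n_C = X; n_E = X.
Total moles n_T = 1 + X.
K_p = p_C p_E / (p_A) with p_i = (n_i/n_T)·P.
At X = 0.764: the mole-fraction product g(X) = Π y_i^ν_i = 1.402. Since K_p = g(X)·P^{1}, P = (K_p/g)^(1/1) = (483/1.402)^(1/1) = 344 kPa.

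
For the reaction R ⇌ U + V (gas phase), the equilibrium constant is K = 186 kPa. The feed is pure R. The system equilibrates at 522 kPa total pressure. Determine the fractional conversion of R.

X = 0.513

Basis: 1 mol R initially; let X = conversion of R. Extent ξ = X.
Species balance: n_R = 1 − X; n_U = X; n_V = X.
Total moles n_T = 1 + X.
Mole fractions y_i = n_i/n_T; K = p_U p_V / (p_R) with p_i = y_i·P.
This yields a degree-2 equation in X; solving on (0,1), X = 0.513.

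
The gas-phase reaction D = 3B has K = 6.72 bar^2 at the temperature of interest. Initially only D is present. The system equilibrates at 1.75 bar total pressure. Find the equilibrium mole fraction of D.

y_D = 0.218

Take 1 mol D as basis and let X be its fractional conversion, so ξ = X.
Species balance: n_D = 1 − X; n_B = 3X.
n_T = Σnᵢ = 1 + 2X.
y_i = n_i/n_T, p_i = y_i·P. K = p_B^3 / (p_D).
Substituting and setting equal to 6.72 bar^2 gives a polynomial in X; the root in (0,1) is X = 0.545.
Then n_D = 0.455, n_T = 2.09, so y_D = 0.218.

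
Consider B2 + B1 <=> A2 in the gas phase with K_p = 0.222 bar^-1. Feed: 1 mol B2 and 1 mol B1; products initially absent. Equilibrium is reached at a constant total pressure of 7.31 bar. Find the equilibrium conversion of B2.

Basis: 1 mol B2 initially; let X = conversion of B2. Extent ξ = X.
Mole table: n_B2 = 1 − X; n_B1 = 1 − X; n_A2 = X.
Total moles n_T = 2 − X.
Mole fractions y_i = n_i/n_T; K_p = p_A2 / (p_B2 p_B1) with p_i = y_i·P.
Equating to 0.222 bar^-1 and solving on 0 < X < 1: X = 0.383.

X = 0.383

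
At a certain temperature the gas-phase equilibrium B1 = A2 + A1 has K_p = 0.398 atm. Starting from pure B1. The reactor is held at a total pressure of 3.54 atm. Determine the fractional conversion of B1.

Take 1 mol B1 as basis and let X be its fractional conversion, so ξ = X.
Moles: n_B1 = 1 − X; n_A2 = X; n_A1 = X.
n_T = Σnᵢ = 1 + X.
With p_i = (n_i/n_T)P, K_p = p_A2 p_A1 / (p_B1).
This yields a degree-2 equation in X; solving on (0,1), X = 0.318.

X = 0.318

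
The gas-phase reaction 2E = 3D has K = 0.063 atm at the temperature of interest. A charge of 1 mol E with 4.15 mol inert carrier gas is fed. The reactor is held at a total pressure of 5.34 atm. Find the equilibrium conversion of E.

X = 0.223

Take 1 mol E as basis and let X be its fractional conversion, so ξ = 0.5X.
At extent ξ: n_E = 1 − X; n_D = 1.5X; n_I = 4.15 (inert).
n_T = Σnᵢ = 5.15 + 0.5X.
With p_i = (n_i/n_T)P, K = p_D^3 / (p_E^2).
Equating to 0.063 atm and solving on 0 < X < 1: X = 0.223.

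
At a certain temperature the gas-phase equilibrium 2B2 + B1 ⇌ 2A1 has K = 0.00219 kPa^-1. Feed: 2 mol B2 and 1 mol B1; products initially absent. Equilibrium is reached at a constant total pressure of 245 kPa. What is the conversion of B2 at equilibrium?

Let X = conversion of B2 (basis 2 mol B2); extent of reaction ξ = X.
Moles: n_B2 = 2 − 2X; n_B1 = 1 − X; n_A1 = 2X.
Total moles n_T = 3 − X.
Mole fractions y_i = n_i/n_T; K = p_A1^2 / (p_B2^2 p_B1) with p_i = y_i·P.
Setting this equal to 0.00219 kPa^-1 and taking the physical root (0 < X < 1) gives X = 0.274.

X = 0.274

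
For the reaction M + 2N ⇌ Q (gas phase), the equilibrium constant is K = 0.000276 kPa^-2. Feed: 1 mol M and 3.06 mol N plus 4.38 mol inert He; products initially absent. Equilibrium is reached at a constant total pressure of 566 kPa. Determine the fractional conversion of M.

X = 0.801

Let X = conversion of M (basis 1 mol M); extent of reaction ξ = X.
Moles: n_M = 1 − X; n_N = 3.06 − 2X; n_Q = X; n_I = 4.38 (inert).
Total moles n_T = 8.44 − 2X.
With p_i = (n_i/n_T)P, K = p_Q / (p_M p_N^2).
Equating to 0.000276 kPa^-2 and solving on 0 < X < 1: X = 0.801.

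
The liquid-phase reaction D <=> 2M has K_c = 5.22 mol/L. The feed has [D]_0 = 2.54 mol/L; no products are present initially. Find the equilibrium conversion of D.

Let X = conversion of D; extent ξ = 2.54·X mol/L.
Concentrations: [D] = 2.54 − 2.54X; [M] = 5.08X.
K_c = [M]^2 / ([D]).
Solving K_c = 5.22 for X ∈ (0,1): X = 0.505.

X = 0.505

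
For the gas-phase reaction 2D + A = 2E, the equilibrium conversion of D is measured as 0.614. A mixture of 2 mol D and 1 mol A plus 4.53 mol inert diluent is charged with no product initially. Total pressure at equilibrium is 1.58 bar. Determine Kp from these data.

Take 2 mol D as basis and let X be its fractional conversion, so ξ = X.
Moles: n_D = 2 − 2X; n_A = 1 − X; n_E = 2X; n_I = 4.53 (inert).
Summing: n_T = 7.53 − X.
At X = 0.614: n_D = 0.772, n_A = 0.386, n_E = 1.23, n_T = 6.92.
p_i = (n_i/n_T)·P. Kp = p_E^2 / (p_D^2 p_A) = 28.7 bar^-1.

Kp = 28.7 bar^-1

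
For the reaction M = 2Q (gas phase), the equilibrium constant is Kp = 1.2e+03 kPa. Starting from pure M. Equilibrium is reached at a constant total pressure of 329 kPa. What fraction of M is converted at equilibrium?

Basis: 1 mol M initially; let X = conversion of M. Extent ξ = X.
Species balance: n_M = 1 − X; n_Q = 2X.
Summing: n_T = 1 + X.
y_i = n_i/n_T, p_i = y_i·P. Kp = p_Q^2 / (p_M).
Setting this equal to 1.2e+03 kPa and taking the physical root (0 < X < 1) gives X = 0.691.

X = 0.691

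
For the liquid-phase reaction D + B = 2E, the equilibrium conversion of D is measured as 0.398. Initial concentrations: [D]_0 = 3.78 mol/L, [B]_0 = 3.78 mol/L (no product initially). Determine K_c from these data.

K_c = 1.75

Let X = conversion of D.
Concentrations: [D] = 3.78 − 3.78X; [B] = 3.78 − 3.78X; [E] = 7.56X.
At X = 0.398: [D] = 2.28, [B] = 2.28, [E] = 3.01.
K_c = [E]^2 / ([D] [B]) = 1.75.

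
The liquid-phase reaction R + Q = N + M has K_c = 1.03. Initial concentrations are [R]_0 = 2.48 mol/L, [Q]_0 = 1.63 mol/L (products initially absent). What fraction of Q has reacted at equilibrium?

Let X = conversion of Q; extent ξ = 1.63·X mol/L.
Concentrations: [R] = 2.48 − 1.63X; [Q] = 1.63 − 1.63X; [N] = 1.63X; [M] = 1.63X.
K_c = [N] [M] / ([R] [Q]).
Setting equal to 1.03 and solving for X on (0,1) gives X = 0.608.

X = 0.608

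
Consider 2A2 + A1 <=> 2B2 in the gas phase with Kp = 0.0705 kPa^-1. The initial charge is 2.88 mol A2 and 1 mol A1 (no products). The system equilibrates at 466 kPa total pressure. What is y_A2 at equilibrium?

y_A2 = 0.401

Basis: 1 mol A1 initially; let X = conversion of A1. Extent ξ = X.
Moles: n_A2 = 2.88 − 2X; n_A1 = 1 − X; n_B2 = 2X.
Summing: n_T = 3.88 − X.
Mole fractions y_i = n_i/n_T; Kp = p_B2^2 / (p_A2^2 p_A1) with p_i = y_i·P.
Setting this equal to 0.0705 kPa^-1 and taking the physical root (0 < X < 1) gives X = 0.829.
Then n_A2 = 1.22, n_T = 3.05, so y_A2 = 0.401.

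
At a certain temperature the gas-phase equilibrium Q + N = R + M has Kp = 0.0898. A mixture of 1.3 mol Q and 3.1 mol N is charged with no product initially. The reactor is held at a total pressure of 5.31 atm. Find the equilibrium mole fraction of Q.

Basis: 1.3 mol Q initially; let X = conversion of Q. Extent ξ = 1.3X.
At extent ξ: n_Q = 1.3 − 1.3X; n_N = 3.1 − 1.3X; n_R = 1.3X; n_M = 1.3X.
n_T stays at 4.4 (no change in mole number).
Mole fractions y_i = n_i/n_T; Kp = p_R p_M / (p_Q p_N) with p_i = y_i·P.
Substituting and setting equal to 0.0898 gives a polynomial in X; the root in (0,1) is X = 0.346.
Then n_Q = 0.85, n_T = 4.4, so y_Q = 0.193.

y_Q = 0.193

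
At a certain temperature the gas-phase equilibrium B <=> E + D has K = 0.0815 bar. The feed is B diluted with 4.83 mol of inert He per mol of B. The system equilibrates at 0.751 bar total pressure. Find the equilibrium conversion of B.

Basis: 1 mol B initially; let X = conversion of B. Extent ξ = X.
Mole table: n_B = 1 − X; n_E = X; n_D = X; n_I = 4.83 (inert).
n_T = Σnᵢ = 5.83 + X.
With p_i = (n_i/n_T)P, K = p_E p_D / (p_B).
Substituting and setting equal to 0.0815 bar gives a polynomial in X; the root in (0,1) is X = 0.555.

X = 0.555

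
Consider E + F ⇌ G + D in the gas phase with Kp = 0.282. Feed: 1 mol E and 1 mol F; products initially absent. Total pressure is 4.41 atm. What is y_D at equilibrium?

Let X = conversion of E (basis 1 mol E); extent of reaction ξ = X.
Species balance: n_E = 1 − X; n_F = 1 − X; n_G = X; n_D = X.
Total moles n_T = 2 (Δν = 0, constant).
Mole fractions y_i = n_i/n_T; Kp = p_G p_D / (p_E p_F) with p_i = y_i·P.
Substituting and setting equal to 0.282 gives a polynomial in X; the root in (0,1) is X = 0.347.
Then n_D = 0.347, n_T = 2, so y_D = 0.173.

y_D = 0.173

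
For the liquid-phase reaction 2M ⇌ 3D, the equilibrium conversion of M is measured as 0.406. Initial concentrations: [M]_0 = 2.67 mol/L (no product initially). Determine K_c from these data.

Let X = conversion of M.
Concentrations: [M] = 2.67 − 2.67X; [D] = 4X.
At X = 0.406: [M] = 1.59, [D] = 1.63.
K_c = [D]^3 / ([M]^2) = 1.71 mol/L.

K_c = 1.71 mol/L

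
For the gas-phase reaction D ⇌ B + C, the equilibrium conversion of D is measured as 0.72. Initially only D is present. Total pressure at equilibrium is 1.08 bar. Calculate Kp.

Basis: 1 mol D initially; let X = conversion of D. Extent ξ = X.
Moles: n_D = 1 − X; n_B = X; n_C = X.
Summing: n_T = 1 + X.
At X = 0.72: n_D = 0.28, n_B = 0.72, n_C = 0.72, n_T = 1.72.
p_i = (n_i/n_T)·P. Kp = p_B p_C / (p_D) = 1.16 bar.

Kp = 1.16 bar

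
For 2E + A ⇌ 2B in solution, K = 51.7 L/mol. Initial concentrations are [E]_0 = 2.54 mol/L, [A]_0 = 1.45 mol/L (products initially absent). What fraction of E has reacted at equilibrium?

X = 0.821

Let X = conversion of E; extent ξ = 2.54X/2 mol/L.
Concentrations: [E] = 2.54 − 2.54X; [A] = 1.45 − 1.27X; [B] = 2.54X.
K = [B]^2 / ([E]^2 [A]).
Equating to 51.7 L/mol: the physical root is X = 0.821.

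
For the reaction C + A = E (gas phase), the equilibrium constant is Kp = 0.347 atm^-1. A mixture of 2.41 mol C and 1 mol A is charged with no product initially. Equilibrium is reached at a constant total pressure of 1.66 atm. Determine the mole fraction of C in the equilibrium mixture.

y_C = 0.680

Take 1 mol A as basis and let X be its fractional conversion, so ξ = X.
Mole table: n_C = 2.41 − X; n_A = 1 − X; n_E = X.
n_T = Σnᵢ = 3.41 − X.
With p_i = (n_i/n_T)P, Kp = p_E / (p_C p_A).
This yields a degree-2 equation in X; solving on (0,1), X = 0.282.
Then n_C = 2.13, n_T = 3.13, so y_C = 0.680.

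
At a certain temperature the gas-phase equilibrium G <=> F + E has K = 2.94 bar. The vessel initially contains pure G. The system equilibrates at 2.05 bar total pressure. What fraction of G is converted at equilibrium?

Basis: 1 mol G initially; let X = conversion of G. Extent ξ = X.
Mole table: n_G = 1 − X; n_F = X; n_E = X.
n_T = Σnᵢ = 1 + X.
y_i = n_i/n_T, p_i = y_i·P. K = p_F p_E / (p_G).
Setting this equal to 2.94 bar and taking the physical root (0 < X < 1) gives X = 0.768.

X = 0.768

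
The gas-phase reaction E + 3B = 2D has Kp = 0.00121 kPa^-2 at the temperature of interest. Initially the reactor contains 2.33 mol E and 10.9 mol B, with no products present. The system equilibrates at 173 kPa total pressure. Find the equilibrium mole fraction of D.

y_D = 0.435

Let X = conversion of E (basis 2.33 mol E); extent of reaction ξ = 2.33X.
Mole table: n_E = 2.33 − 2.33X; n_B = 10.9 − 6.99X; n_D = 4.66X.
n_T = Σnᵢ = 13.2 − 4.66X.
y_i = n_i/n_T, p_i = y_i·P. Kp = p_D^2 / (p_E p_B^3).
Setting this equal to 0.00121 kPa^-2 and taking the physical root (0 < X < 1) gives X = 0.861.
Then n_D = 4.01, n_T = 9.22, so y_D = 0.435.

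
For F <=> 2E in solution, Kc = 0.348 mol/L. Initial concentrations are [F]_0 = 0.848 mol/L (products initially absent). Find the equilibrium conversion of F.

X = 0.273

Let X = conversion of F; extent ξ = 0.848·X mol/L.
Concentrations: [F] = 0.848 − 0.848X; [E] = 1.7X.
Kc = [E]^2 / ([F]).
Equating to 0.348 mol/L: the physical root is X = 0.273.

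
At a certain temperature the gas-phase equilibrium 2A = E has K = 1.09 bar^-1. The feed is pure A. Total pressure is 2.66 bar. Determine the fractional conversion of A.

X = 0.718

Take 1 mol A as basis and let X be its fractional conversion, so ξ = 0.5X.
Species balance: n_A = 1 − X; n_E = 0.5X.
n_T = Σnᵢ = 1 − 0.5X.
y_i = n_i/n_T, p_i = y_i·P. K = p_E / (p_A^2).
Substituting and setting equal to 1.09 bar^-1 gives a polynomial in X; the root in (0,1) is X = 0.718.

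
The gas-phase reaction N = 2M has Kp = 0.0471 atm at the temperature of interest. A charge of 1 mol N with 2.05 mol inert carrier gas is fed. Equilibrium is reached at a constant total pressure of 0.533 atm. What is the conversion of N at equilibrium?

Basis: 1 mol N initially; let X = conversion of N. Extent ξ = X.
At extent ξ: n_N = 1 − X; n_M = 2X; n_I = 2.05 (inert).
n_T = Σnᵢ = 3.05 + X.
Mole fractions y_i = n_i/n_T; Kp = p_M^2 / (p_N) with p_i = y_i·P.
Substituting and setting equal to 0.0471 atm gives a polynomial in X; the root in (0,1) is X = 0.236.

X = 0.236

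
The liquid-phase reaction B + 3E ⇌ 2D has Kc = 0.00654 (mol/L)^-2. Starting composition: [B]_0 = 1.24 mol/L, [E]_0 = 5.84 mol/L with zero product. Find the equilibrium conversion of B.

X = 0.308

Let X = conversion of B; extent ξ = 1.24·X mol/L.
Concentrations: [B] = 1.24 − 1.24X; [E] = 5.84 − 3.72X; [D] = 2.48X.
Kc = [D]^2 / ([B] [E]^3).
Setting equal to 0.00654 and solving for X on (0,1) gives X = 0.308.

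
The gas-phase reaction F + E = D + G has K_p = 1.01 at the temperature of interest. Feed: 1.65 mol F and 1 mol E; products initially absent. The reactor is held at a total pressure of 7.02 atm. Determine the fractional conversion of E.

Take 1 mol E as basis and let X be its fractional conversion, so ξ = X.
At extent ξ: n_F = 1.65 − X; n_E = 1 − X; n_D = X; n_G = X.
Since Δν = 0, n_T = 2.65 throughout.
Mole fractions y_i = n_i/n_T; K_p = p_D p_G / (p_F p_E) with p_i = y_i·P.
This yields a degree-2 equation in X; solving on (0,1), X = 0.624.

X = 0.624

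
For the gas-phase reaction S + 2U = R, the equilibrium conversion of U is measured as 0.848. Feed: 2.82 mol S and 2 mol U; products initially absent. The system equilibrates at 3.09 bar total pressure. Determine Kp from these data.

Let X = conversion of U (basis 2 mol U); extent of reaction ξ = X.
Mole table: n_S = 2.82 − X; n_U = 2 − 2X; n_R = X.
n_T = Σnᵢ = 4.82 − 2X.
At X = 0.848: n_S = 1.97, n_U = 0.304, n_R = 0.848, n_T = 3.12.
p_i = (n_i/n_T)·P. Kp = p_R / (p_S p_U^2) = 4.76 bar^-2.

Kp = 4.76 bar^-2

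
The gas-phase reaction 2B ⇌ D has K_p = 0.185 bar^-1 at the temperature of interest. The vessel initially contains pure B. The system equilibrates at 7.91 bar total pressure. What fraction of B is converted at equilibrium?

X = 0.618

Let X = conversion of B (basis 1 mol B); extent of reaction ξ = 0.5X.
At extent ξ: n_B = 1 − X; n_D = 0.5X.
n_T = Σnᵢ = 1 − 0.5X.
Mole fractions y_i = n_i/n_T; K_p = p_D / (p_B^2) with p_i = y_i·P.
Setting this equal to 0.185 bar^-1 and taking the physical root (0 < X < 1) gives X = 0.618.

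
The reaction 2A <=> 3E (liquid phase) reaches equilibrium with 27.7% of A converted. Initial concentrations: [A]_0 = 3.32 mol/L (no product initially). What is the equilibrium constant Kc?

Kc = 0.456 mol/L

Let X = conversion of A.
Concentrations: [A] = 3.32 − 3.32X; [E] = 4.98X.
At X = 0.277: [A] = 2.4, [E] = 1.38.
Kc = [E]^3 / ([A]^2) = 0.456 mol/L.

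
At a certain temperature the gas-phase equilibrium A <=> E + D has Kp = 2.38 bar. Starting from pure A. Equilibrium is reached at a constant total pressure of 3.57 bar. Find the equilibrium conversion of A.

X = 0.632

Let X = conversion of A (basis 1 mol A); extent of reaction ξ = X.
Moles: n_A = 1 − X; n_E = X; n_D = X.
Summing: n_T = 1 + X.
y_i = n_i/n_T, p_i = y_i·P. Kp = p_E p_D / (p_A).
Substituting and setting equal to 2.38 bar gives a polynomial in X; the root in (0,1) is X = 0.632.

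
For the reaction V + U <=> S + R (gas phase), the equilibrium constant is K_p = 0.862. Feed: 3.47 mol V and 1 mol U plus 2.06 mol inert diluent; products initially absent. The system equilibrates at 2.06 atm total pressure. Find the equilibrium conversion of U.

X = 0.756

Let X = conversion of U (basis 1 mol U); extent of reaction ξ = X.
Species balance: n_V = 3.47 − X; n_U = 1 − X; n_S = X; n_R = X; n_I = 2.06 (inert).
Since Δν = 0, n_T = 6.53 throughout.
y_i = n_i/n_T, p_i = y_i·P. K_p = p_S p_R / (p_V p_U).
Substituting and setting equal to 0.862 gives a polynomial in X; the root in (0,1) is X = 0.756.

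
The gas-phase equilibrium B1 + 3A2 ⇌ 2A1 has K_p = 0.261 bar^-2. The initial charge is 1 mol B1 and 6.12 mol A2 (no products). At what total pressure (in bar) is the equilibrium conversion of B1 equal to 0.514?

P = 1.8 bar

Let X = conversion of B1 (basis 1 mol B1); extent of reaction ξ = X.
At extent ξ: n_B1 = 1 − X; n_A2 = 6.12 − 3X; n_A1 = 2X.
n_T = Σnᵢ = 7.12 − 2X.
K_p = p_A1^2 / (p_B1 p_A2^3) with p_i = (n_i/n_T)·P.
At X = 0.514: the mole-fraction product g(X) = Π y_i^ν_i = 0.8411. Since K_p = g(X)·P^{-2}, P = (g/K_p)^(1/2) = (0.8411/0.261)^(1/2) = 1.8 bar.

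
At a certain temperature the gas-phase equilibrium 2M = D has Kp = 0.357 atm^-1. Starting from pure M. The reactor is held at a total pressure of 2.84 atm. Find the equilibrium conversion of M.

Basis: 1 mol M initially; let X = conversion of M. Extent ξ = 0.5X.
Moles: n_M = 1 − X; n_D = 0.5X.
n_T = Σnᵢ = 1 − 0.5X.
y_i = n_i/n_T, p_i = y_i·P. Kp = p_D / (p_M^2).
Setting this equal to 0.357 atm^-1 and taking the physical root (0 < X < 1) gives X = 0.555.

X = 0.555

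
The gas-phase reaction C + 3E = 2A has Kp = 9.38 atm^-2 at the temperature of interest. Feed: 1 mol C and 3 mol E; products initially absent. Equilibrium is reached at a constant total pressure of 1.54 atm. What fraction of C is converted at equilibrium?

Take 1 mol C as basis and let X be its fractional conversion, so ξ = X.
Moles: n_C = 1 − X; n_E = 3 − 3X; n_A = 2X.
n_T = Σnᵢ = 4 − 2X.
y_i = n_i/n_T, p_i = y_i·P. Kp = p_A^2 / (p_C p_E^3).
This yields a degree-4 equation in X; solving on (0,1), X = 0.625.

X = 0.625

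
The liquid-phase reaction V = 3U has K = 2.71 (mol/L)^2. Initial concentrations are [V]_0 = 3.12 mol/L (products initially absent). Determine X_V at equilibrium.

Let X = conversion of V; extent ξ = 3.12·X mol/L.
Concentrations: [V] = 3.12 − 3.12X; [U] = 9.36X.
K = [U]^3 / ([V]).
Setting equal to 2.71 and solving for X on (0,1) gives X = 0.202.

X = 0.202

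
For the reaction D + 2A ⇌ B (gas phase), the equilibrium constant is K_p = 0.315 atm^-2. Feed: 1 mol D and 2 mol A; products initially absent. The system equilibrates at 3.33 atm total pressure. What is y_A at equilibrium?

y_A = 0.511

Let X = conversion of D (basis 1 mol D); extent of reaction ξ = X.
Species balance: n_D = 1 − X; n_A = 2 − 2X; n_B = X.
Summing: n_T = 3 − 2X.
y_i = n_i/n_T, p_i = y_i·P. K_p = p_B / (p_D p_A^2).
This yields a degree-3 equation in X; solving on (0,1), X = 0.477.
Then n_A = 1.05, n_T = 2.05, so y_A = 0.511.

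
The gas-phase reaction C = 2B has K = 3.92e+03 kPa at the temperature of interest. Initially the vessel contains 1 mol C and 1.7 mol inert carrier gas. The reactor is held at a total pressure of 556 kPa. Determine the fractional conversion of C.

X = 0.878

Basis: 1 mol C initially; let X = conversion of C. Extent ξ = X.
Mole table: n_C = 1 − X; n_B = 2X; n_I = 1.7 (inert).
Summing: n_T = 2.7 + X.
Mole fractions y_i = n_i/n_T; K = p_B^2 / (p_C) with p_i = y_i·P.
Setting this equal to 3.92e+03 kPa and taking the physical root (0 < X < 1) gives X = 0.878.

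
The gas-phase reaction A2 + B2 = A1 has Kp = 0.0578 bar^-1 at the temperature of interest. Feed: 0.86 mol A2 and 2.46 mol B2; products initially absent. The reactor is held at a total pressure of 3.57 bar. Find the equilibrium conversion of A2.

X = 0.131

Take 0.86 mol A2 as basis and let X be its fractional conversion, so ξ = 0.86X.
Species balance: n_A2 = 0.86 − 0.86X; n_B2 = 2.46 − 0.86X; n_A1 = 0.86X.
Total moles n_T = 3.32 − 0.86X.
Mole fractions y_i = n_i/n_T; Kp = p_A1 / (p_A2 p_B2) with p_i = y_i·P.
Setting this equal to 0.0578 bar^-1 and taking the physical root (0 < X < 1) gives X = 0.131.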